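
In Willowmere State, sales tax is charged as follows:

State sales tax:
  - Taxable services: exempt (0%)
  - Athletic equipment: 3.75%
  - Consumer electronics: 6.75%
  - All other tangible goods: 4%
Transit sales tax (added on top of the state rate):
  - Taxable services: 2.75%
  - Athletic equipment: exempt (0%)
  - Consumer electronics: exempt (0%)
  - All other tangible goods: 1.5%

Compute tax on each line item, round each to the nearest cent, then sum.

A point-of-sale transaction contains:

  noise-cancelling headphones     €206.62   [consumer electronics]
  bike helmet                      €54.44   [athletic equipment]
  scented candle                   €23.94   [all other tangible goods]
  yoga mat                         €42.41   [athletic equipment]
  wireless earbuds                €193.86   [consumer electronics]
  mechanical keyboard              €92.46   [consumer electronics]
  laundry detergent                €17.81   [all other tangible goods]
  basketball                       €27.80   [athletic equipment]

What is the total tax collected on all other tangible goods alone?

€2.30

Scented candle €23.94: all other tangible goods → 4% + 1.5% transit = 5.5% → €1.32
Laundry detergent €17.81: all other tangible goods → 4% + 1.5% transit = 5.5% → €0.98
Tax on all other tangible goods = €1.32 + €0.98 = €2.30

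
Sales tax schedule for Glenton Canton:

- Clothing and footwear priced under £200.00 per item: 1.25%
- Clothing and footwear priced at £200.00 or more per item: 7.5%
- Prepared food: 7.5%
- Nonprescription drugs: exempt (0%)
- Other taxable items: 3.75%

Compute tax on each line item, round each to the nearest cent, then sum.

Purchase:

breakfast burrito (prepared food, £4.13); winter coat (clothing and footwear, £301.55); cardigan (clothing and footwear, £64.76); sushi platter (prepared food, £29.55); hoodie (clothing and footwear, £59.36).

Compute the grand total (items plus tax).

Breakfast burrito £4.13: prepared food → 7.5% → £0.31
Winter coat £301.55: clothing and footwear, £200.00 or more → 7.5% → £22.62
Cardigan £64.76: clothing and footwear, under £200.00 → 1.25% → £0.81
Sushi platter £29.55: prepared food → 7.5% → £2.22
Hoodie £59.36: clothing and footwear, under £200.00 → 1.25% → £0.74
Subtotal = £459.35; tax = £26.70; total due = £486.05

£486.05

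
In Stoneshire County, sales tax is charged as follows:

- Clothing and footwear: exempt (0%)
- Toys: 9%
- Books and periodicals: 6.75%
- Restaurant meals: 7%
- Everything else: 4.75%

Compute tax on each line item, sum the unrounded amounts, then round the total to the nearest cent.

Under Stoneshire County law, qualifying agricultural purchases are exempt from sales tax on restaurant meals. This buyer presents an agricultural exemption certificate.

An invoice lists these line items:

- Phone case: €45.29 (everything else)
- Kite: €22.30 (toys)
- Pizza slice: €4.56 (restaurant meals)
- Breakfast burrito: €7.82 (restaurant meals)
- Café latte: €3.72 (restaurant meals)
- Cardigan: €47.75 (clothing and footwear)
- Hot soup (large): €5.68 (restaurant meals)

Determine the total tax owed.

Phone case €45.29: everything else → 4.75% → €2.151275
Kite €22.30: toys → 9% → €2.007
Pizza slice €4.56: restaurant meals, buyer-exempt → 0% → €0.00
Breakfast burrito €7.82: restaurant meals, buyer-exempt → 0% → €0.00
Café latte €3.72: restaurant meals, buyer-exempt → 0% → €0.00
Cardigan €47.75: clothing and footwear → 0% → €0.00
Hot soup (large) €5.68: restaurant meals, buyer-exempt → 0% → €0.00
Unrounded tax sum = €4.158275 → €4.16

€4.16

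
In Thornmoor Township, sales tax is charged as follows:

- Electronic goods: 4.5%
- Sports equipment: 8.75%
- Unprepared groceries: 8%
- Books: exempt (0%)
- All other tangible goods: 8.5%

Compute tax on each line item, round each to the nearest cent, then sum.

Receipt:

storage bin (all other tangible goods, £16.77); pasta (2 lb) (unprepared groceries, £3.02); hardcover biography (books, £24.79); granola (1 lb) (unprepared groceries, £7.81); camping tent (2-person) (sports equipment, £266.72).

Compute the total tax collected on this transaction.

£25.63

Storage bin £16.77: all other tangible goods → 8.5% → £1.43
Pasta (2 lb) £3.02: unprepared groceries → 8% → £0.24
Hardcover biography £24.79: books → 0% → £0.00
Granola (1 lb) £7.81: unprepared groceries → 8% → £0.62
Camping tent (2-person) £266.72: sports equipment → 8.75% → £23.34
Total tax = £1.43 + £0.24 + £0.62 + £23.34 = £25.63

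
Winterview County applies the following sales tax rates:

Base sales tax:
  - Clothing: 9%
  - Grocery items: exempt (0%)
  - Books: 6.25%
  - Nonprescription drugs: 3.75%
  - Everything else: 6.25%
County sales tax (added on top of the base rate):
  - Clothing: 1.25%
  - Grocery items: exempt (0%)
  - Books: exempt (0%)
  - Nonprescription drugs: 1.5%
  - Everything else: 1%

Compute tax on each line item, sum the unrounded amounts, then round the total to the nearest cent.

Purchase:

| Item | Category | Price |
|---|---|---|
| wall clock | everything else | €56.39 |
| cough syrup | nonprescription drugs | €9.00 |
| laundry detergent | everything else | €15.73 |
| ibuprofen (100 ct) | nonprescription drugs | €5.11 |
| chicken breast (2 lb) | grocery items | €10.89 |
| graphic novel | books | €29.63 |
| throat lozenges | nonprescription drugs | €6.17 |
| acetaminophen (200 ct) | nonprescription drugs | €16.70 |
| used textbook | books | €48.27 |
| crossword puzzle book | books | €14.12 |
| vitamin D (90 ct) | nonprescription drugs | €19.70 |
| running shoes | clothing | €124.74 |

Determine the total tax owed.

Wall clock €56.39: everything else → 6.25% + 1% county = 7.25% → €4.088275
Cough syrup €9.00: nonprescription drugs → 3.75% + 1.5% county = 5.25% → €0.4725
Laundry detergent €15.73: everything else → 6.25% + 1% county = 7.25% → €1.140425
Ibuprofen (100 ct) €5.11: nonprescription drugs → 3.75% + 1.5% county = 5.25% → €0.268275
Chicken breast (2 lb) €10.89: grocery items → 0% + 0% county = 0% → €0.00
Graphic novel €29.63: books → 6.25% + 0% county = 6.25% → €1.851875
Throat lozenges €6.17: nonprescription drugs → 3.75% + 1.5% county = 5.25% → €0.323925
Acetaminophen (200 ct) €16.70: nonprescription drugs → 3.75% + 1.5% county = 5.25% → €0.87675
Used textbook €48.27: books → 6.25% + 0% county = 6.25% → €3.016875
Crossword puzzle book €14.12: books → 6.25% + 0% county = 6.25% → €0.8825
Vitamin D (90 ct) €19.70: nonprescription drugs → 3.75% + 1.5% county = 5.25% → €1.03425
Running shoes €124.74: clothing → 9% + 1.25% county = 10.25% → €12.78585
Unrounded tax sum = €26.7415 → €26.74

€26.74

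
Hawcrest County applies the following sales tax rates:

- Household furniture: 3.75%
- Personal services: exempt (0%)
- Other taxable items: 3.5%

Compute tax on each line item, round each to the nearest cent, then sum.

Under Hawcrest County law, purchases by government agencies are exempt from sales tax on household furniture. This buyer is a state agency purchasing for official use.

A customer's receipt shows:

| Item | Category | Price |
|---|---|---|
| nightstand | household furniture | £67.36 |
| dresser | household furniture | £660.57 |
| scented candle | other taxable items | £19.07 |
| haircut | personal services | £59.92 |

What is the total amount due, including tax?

£807.59

Nightstand £67.36: household furniture, buyer-exempt → 0% → £0.00
Dresser £660.57: household furniture, buyer-exempt → 0% → £0.00
Scented candle £19.07: other taxable items → 3.5% → £0.67
Haircut £59.92: personal services → 0% → £0.00
Subtotal = £806.92; tax = £0.67; total due = £807.59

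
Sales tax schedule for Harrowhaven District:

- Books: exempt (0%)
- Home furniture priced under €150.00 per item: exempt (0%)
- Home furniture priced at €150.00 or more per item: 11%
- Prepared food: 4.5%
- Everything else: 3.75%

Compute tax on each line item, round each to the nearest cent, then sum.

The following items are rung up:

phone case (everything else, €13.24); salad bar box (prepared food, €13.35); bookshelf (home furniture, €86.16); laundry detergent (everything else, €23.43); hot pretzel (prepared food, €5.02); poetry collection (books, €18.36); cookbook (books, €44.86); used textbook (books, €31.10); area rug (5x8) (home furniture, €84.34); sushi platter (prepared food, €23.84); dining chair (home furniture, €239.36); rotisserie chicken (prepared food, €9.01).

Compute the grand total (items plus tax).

Phone case €13.24: everything else → 3.75% → €0.50
Salad bar box €13.35: prepared food → 4.5% → €0.60
Bookshelf €86.16: home furniture, under €150.00 → 0% → €0.00
Laundry detergent €23.43: everything else → 3.75% → €0.88
Hot pretzel €5.02: prepared food → 4.5% → €0.23
Poetry collection €18.36: books → 0% → €0.00
Cookbook €44.86: books → 0% → €0.00
Used textbook €31.10: books → 0% → €0.00
Area rug (5x8) €84.34: home furniture, under €150.00 → 0% → €0.00
Sushi platter €23.84: prepared food → 4.5% → €1.07
Dining chair €239.36: home furniture, €150.00 or more → 11% → €26.33
Rotisserie chicken €9.01: prepared food → 4.5% → €0.41
Subtotal = €592.07; tax = €30.02; total due = €622.09

€622.09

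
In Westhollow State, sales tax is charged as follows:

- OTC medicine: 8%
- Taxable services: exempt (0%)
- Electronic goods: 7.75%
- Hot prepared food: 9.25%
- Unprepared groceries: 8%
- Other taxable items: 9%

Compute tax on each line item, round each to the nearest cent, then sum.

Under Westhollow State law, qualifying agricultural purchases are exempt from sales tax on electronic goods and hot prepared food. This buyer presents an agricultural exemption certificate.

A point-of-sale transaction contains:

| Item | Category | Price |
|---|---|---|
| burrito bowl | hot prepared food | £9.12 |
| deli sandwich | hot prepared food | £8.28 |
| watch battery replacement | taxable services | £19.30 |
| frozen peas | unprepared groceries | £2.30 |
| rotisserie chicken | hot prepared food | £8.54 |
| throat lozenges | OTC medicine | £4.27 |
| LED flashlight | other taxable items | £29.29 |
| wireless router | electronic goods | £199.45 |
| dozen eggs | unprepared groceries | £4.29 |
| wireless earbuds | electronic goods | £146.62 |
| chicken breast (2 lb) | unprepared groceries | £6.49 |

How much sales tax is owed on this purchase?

Burrito bowl £9.12: hot prepared food, buyer-exempt → 0% → £0.00
Deli sandwich £8.28: hot prepared food, buyer-exempt → 0% → £0.00
Watch battery replacement £19.30: taxable services → 0% → £0.00
Frozen peas £2.30: unprepared groceries → 8% → £0.18
Rotisserie chicken £8.54: hot prepared food, buyer-exempt → 0% → £0.00
Throat lozenges £4.27: OTC medicine → 8% → £0.34
LED flashlight £29.29: other taxable items → 9% → £2.64
Wireless router £199.45: electronic goods, buyer-exempt → 0% → £0.00
Dozen eggs £4.29: unprepared groceries → 8% → £0.34
Wireless earbuds £146.62: electronic goods, buyer-exempt → 0% → £0.00
Chicken breast (2 lb) £6.49: unprepared groceries → 8% → £0.52
Total tax = £0.18 + £0.34 + £2.64 + £0.34 + £0.52 = £4.02

£4.02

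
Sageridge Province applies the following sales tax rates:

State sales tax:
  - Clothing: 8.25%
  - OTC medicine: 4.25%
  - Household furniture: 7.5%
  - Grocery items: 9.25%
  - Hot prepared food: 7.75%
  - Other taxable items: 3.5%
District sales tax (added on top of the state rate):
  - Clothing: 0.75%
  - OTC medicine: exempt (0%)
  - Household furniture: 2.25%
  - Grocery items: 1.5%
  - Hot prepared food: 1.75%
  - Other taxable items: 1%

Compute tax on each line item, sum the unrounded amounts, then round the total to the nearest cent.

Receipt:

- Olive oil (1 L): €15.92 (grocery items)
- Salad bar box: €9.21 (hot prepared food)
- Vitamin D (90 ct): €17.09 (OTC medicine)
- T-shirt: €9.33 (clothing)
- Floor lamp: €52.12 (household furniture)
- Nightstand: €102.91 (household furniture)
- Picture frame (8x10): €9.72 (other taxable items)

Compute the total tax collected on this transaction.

Olive oil (1 L) €15.92: grocery items → 9.25% + 1.5% district = 10.75% → €1.7114
Salad bar box €9.21: hot prepared food → 7.75% + 1.75% district = 9.5% → €0.87495
Vitamin D (90 ct) €17.09: OTC medicine → 4.25% + 0% district = 4.25% → €0.726325
T-shirt €9.33: clothing → 8.25% + 0.75% district = 9% → €0.8397
Floor lamp €52.12: household furniture → 7.5% + 2.25% district = 9.75% → €5.0817
Nightstand €102.91: household furniture → 7.5% + 2.25% district = 9.75% → €10.033725
Picture frame (8x10) €9.72: other taxable items → 3.5% + 1% district = 4.5% → €0.4374
Unrounded tax sum = €19.7052 → €19.71

€19.71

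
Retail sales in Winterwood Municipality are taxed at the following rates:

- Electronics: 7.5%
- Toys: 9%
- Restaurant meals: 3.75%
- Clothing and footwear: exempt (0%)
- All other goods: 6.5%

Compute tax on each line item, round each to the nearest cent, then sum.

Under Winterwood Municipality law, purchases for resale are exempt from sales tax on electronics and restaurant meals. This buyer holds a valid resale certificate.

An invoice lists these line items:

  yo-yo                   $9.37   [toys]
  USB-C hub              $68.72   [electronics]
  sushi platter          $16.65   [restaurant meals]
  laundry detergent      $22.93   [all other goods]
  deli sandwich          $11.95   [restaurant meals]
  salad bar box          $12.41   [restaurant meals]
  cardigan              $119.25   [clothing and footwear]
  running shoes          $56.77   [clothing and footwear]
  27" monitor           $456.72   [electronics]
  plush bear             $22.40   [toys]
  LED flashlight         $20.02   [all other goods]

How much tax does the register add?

Yo-yo $9.37: toys → 9% → $0.84
USB-C hub $68.72: electronics, buyer-exempt → 0% → $0.00
Sushi platter $16.65: restaurant meals, buyer-exempt → 0% → $0.00
Laundry detergent $22.93: all other goods → 6.5% → $1.49
Deli sandwich $11.95: restaurant meals, buyer-exempt → 0% → $0.00
Salad bar box $12.41: restaurant meals, buyer-exempt → 0% → $0.00
Cardigan $119.25: clothing and footwear → 0% → $0.00
Running shoes $56.77: clothing and footwear → 0% → $0.00
27" monitor $456.72: electronics, buyer-exempt → 0% → $0.00
Plush bear $22.40: toys → 9% → $2.02
LED flashlight $20.02: all other goods → 6.5% → $1.30
Total tax = $0.84 + $1.49 + $2.02 + $1.30 = $5.65

$5.65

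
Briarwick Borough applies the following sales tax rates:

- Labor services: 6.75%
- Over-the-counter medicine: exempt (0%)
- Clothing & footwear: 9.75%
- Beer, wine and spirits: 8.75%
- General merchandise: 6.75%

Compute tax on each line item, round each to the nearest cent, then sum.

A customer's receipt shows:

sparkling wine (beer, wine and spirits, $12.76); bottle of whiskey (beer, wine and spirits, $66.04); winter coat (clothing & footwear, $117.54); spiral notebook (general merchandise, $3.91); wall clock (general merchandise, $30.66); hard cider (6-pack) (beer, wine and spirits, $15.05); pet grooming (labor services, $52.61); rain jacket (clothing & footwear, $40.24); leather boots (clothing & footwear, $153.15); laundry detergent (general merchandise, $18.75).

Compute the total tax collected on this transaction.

$45.68

Sparkling wine $12.76: beer, wine and spirits → 8.75% → $1.12
Bottle of whiskey $66.04: beer, wine and spirits → 8.75% → $5.78
Winter coat $117.54: clothing & footwear → 9.75% → $11.46
Spiral notebook $3.91: general merchandise → 6.75% → $0.26
Wall clock $30.66: general merchandise → 6.75% → $2.07
Hard cider (6-pack) $15.05: beer, wine and spirits → 8.75% → $1.32
Pet grooming $52.61: labor services → 6.75% → $3.55
Rain jacket $40.24: clothing & footwear → 9.75% → $3.92
Leather boots $153.15: clothing & footwear → 9.75% → $14.93
Laundry detergent $18.75: general merchandise → 6.75% → $1.27
Total tax = $1.12 + $5.78 + $11.46 + $0.26 + $2.07 + $1.32 + $3.55 + $3.92 + $14.93 + $1.27 = $45.68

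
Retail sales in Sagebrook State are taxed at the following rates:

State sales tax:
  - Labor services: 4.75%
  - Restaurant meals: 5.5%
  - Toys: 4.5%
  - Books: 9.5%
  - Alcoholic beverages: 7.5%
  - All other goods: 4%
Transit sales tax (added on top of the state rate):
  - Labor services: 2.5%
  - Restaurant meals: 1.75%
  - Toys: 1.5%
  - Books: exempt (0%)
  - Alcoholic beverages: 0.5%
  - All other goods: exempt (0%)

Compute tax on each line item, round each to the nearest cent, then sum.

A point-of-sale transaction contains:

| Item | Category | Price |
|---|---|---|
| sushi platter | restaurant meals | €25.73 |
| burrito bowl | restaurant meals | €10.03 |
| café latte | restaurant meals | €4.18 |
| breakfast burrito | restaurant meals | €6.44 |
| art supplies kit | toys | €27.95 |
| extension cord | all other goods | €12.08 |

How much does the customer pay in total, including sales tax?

Sushi platter €25.73: restaurant meals → 5.5% + 1.75% transit = 7.25% → €1.87
Burrito bowl €10.03: restaurant meals → 5.5% + 1.75% transit = 7.25% → €0.73
Café latte €4.18: restaurant meals → 5.5% + 1.75% transit = 7.25% → €0.30
Breakfast burrito €6.44: restaurant meals → 5.5% + 1.75% transit = 7.25% → €0.47
Art supplies kit €27.95: toys → 4.5% + 1.5% transit = 6% → €1.68
Extension cord €12.08: all other goods → 4% + 0% transit = 4% → €0.48
Subtotal = €86.41; tax = €5.53; total due = €91.94

€91.94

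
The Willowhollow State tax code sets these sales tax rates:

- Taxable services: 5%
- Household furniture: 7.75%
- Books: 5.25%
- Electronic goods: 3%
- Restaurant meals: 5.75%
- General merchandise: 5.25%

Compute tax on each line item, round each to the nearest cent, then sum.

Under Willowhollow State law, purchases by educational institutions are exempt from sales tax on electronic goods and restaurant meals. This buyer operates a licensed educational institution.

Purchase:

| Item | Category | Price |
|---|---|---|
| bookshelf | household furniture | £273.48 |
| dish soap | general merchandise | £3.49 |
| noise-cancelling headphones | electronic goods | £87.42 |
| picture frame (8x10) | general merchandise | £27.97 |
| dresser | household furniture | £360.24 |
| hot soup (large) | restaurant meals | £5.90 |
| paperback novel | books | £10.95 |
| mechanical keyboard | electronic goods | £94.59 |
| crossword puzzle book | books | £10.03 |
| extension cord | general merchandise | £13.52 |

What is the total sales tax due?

£52.57

Bookshelf £273.48: household furniture → 7.75% → £21.19
Dish soap £3.49: general merchandise → 5.25% → £0.18
Noise-cancelling headphones £87.42: electronic goods, buyer-exempt → 0% → £0.00
Picture frame (8x10) £27.97: general merchandise → 5.25% → £1.47
Dresser £360.24: household furniture → 7.75% → £27.92
Hot soup (large) £5.90: restaurant meals, buyer-exempt → 0% → £0.00
Paperback novel £10.95: books → 5.25% → £0.57
Mechanical keyboard £94.59: electronic goods, buyer-exempt → 0% → £0.00
Crossword puzzle book £10.03: books → 5.25% → £0.53
Extension cord £13.52: general merchandise → 5.25% → £0.71
Total tax = £21.19 + £0.18 + £1.47 + £27.92 + £0.57 + £0.53 + £0.71 = £52.57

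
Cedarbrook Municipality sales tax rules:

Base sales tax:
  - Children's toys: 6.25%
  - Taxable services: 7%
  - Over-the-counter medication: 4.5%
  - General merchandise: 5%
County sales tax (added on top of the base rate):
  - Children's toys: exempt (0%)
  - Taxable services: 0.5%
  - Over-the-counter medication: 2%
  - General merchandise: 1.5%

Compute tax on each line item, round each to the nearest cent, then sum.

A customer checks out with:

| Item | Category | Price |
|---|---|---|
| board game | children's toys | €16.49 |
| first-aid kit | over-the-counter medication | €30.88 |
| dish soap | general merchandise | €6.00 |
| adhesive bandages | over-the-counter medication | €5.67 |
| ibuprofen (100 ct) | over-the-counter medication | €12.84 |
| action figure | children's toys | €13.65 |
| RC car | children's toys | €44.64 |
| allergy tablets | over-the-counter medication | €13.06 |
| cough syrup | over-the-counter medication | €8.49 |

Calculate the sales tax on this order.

Board game €16.49: children's toys → 6.25% + 0% county = 6.25% → €1.03
First-aid kit €30.88: over-the-counter medication → 4.5% + 2% county = 6.5% → €2.01
Dish soap €6.00: general merchandise → 5% + 1.5% county = 6.5% → €0.39
Adhesive bandages €5.67: over-the-counter medication → 4.5% + 2% county = 6.5% → €0.37
Ibuprofen (100 ct) €12.84: over-the-counter medication → 4.5% + 2% county = 6.5% → €0.83
Action figure €13.65: children's toys → 6.25% + 0% county = 6.25% → €0.85
RC car €44.64: children's toys → 6.25% + 0% county = 6.25% → €2.79
Allergy tablets €13.06: over-the-counter medication → 4.5% + 2% county = 6.5% → €0.85
Cough syrup €8.49: over-the-counter medication → 4.5% + 2% county = 6.5% → €0.55
Total tax = €1.03 + €2.01 + €0.39 + €0.37 + €0.83 + €0.85 + €2.79 + €0.85 + €0.55 = €9.67

€9.67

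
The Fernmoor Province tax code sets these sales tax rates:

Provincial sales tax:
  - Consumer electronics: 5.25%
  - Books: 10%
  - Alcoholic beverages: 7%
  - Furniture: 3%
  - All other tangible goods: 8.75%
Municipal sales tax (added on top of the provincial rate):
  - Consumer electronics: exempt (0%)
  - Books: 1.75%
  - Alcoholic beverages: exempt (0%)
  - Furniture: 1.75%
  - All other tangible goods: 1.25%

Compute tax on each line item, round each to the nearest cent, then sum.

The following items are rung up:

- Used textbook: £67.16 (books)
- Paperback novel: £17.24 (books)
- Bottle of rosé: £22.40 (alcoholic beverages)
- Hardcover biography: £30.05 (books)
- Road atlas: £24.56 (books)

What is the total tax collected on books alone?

Used textbook £67.16: books → 10% + 1.75% municipal = 11.75% → £7.89
Paperback novel £17.24: books → 10% + 1.75% municipal = 11.75% → £2.03
Hardcover biography £30.05: books → 10% + 1.75% municipal = 11.75% → £3.53
Road atlas £24.56: books → 10% + 1.75% municipal = 11.75% → £2.89
Tax on books = £7.89 + £2.03 + £3.53 + £2.89 = £16.34

£16.34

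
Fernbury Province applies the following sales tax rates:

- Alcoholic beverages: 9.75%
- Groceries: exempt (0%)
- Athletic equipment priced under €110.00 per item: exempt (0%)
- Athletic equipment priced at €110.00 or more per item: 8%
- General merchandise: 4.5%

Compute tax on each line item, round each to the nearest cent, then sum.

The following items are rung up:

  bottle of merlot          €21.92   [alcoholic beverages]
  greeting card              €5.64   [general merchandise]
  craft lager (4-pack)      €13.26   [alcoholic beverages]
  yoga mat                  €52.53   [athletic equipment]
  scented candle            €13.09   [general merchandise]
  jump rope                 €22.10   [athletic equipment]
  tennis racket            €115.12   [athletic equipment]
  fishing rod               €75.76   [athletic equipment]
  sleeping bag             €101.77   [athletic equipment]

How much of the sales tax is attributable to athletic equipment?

Yoga mat €52.53: athletic equipment, under €110.00 → 0% → €0.00
Jump rope €22.10: athletic equipment, under €110.00 → 0% → €0.00
Tennis racket €115.12: athletic equipment, €110.00 or more → 8% → €9.21
Fishing rod €75.76: athletic equipment, under €110.00 → 0% → €0.00
Sleeping bag €101.77: athletic equipment, under €110.00 → 0% → €0.00
Tax on athletic equipment = €0.00 + €0.00 + €9.21 + €0.00 + €0.00 = €9.21

€9.21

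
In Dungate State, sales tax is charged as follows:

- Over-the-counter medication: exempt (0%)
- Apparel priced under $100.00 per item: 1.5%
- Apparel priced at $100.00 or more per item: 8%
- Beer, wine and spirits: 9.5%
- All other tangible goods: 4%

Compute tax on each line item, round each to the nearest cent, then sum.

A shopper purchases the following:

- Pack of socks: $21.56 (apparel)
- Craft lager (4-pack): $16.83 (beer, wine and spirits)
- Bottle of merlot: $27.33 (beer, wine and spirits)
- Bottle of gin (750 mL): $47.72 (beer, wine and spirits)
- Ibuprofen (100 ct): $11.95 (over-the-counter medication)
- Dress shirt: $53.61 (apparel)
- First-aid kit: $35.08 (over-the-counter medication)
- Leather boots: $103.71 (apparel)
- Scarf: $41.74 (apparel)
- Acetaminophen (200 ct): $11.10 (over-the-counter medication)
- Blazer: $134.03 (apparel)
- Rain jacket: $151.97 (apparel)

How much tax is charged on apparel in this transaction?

Pack of socks $21.56: apparel, under $100.00 → 1.5% → $0.32
Dress shirt $53.61: apparel, under $100.00 → 1.5% → $0.80
Leather boots $103.71: apparel, $100.00 or more → 8% → $8.30
Scarf $41.74: apparel, under $100.00 → 1.5% → $0.63
Blazer $134.03: apparel, $100.00 or more → 8% → $10.72
Rain jacket $151.97: apparel, $100.00 or more → 8% → $12.16
Tax on apparel = $0.32 + $0.80 + $8.30 + $0.63 + $10.72 + $12.16 = $32.93

$32.93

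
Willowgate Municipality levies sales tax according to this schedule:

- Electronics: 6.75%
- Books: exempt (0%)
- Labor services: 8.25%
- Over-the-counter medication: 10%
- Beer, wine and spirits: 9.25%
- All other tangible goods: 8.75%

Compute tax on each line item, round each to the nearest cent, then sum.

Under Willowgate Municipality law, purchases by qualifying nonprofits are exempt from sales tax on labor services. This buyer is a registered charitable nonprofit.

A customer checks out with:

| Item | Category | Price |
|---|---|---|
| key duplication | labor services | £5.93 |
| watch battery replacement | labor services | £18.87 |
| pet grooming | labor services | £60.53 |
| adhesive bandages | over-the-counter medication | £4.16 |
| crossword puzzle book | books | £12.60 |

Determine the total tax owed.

£0.42

Key duplication £5.93: labor services, buyer-exempt → 0% → £0.00
Watch battery replacement £18.87: labor services, buyer-exempt → 0% → £0.00
Pet grooming £60.53: labor services, buyer-exempt → 0% → £0.00
Adhesive bandages £4.16: over-the-counter medication → 10% → £0.42
Crossword puzzle book £12.60: books → 0% → £0.00
Total tax = £0.42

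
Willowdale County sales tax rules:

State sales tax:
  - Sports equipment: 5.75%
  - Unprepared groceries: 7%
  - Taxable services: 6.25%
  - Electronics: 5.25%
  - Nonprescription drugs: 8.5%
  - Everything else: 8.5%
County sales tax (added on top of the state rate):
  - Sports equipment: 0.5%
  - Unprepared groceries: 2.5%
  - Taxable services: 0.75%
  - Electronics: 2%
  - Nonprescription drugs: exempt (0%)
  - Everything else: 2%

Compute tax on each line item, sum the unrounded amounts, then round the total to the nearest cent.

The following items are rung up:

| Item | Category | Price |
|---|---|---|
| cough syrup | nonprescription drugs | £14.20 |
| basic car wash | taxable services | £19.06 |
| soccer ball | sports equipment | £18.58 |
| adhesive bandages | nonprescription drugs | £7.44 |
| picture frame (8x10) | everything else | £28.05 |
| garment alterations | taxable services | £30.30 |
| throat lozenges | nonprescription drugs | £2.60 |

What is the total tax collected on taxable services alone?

£3.46

Basic car wash £19.06: taxable services → 6.25% + 0.75% county = 7% → £1.3342
Garment alterations £30.30: taxable services → 6.25% + 0.75% county = 7% → £2.121
Tax on taxable services: unrounded sum = £3.4552 → £3.46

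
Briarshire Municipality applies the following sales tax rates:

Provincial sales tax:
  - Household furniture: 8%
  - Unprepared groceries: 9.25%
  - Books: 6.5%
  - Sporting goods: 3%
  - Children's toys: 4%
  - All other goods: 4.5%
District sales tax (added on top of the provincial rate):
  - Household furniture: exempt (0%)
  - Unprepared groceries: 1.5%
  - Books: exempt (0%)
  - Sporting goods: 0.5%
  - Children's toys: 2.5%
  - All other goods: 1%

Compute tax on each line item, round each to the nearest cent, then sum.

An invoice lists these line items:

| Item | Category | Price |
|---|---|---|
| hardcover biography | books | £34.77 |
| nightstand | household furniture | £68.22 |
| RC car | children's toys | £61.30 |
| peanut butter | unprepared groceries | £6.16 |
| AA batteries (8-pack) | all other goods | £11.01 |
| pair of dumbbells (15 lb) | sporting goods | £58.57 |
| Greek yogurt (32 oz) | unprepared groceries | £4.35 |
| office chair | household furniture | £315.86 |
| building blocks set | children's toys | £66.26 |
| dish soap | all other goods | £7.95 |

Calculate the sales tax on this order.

£45.51

Hardcover biography £34.77: books → 6.5% + 0% district = 6.5% → £2.26
Nightstand £68.22: household furniture → 8% + 0% district = 8% → £5.46
RC car £61.30: children's toys → 4% + 2.5% district = 6.5% → £3.98
Peanut butter £6.16: unprepared groceries → 9.25% + 1.5% district = 10.75% → £0.66
AA batteries (8-pack) £11.01: all other goods → 4.5% + 1% district = 5.5% → £0.61
Pair of dumbbells (15 lb) £58.57: sporting goods → 3% + 0.5% district = 3.5% → £2.05
Greek yogurt (32 oz) £4.35: unprepared groceries → 9.25% + 1.5% district = 10.75% → £0.47
Office chair £315.86: household furniture → 8% + 0% district = 8% → £25.27
Building blocks set £66.26: children's toys → 4% + 2.5% district = 6.5% → £4.31
Dish soap £7.95: all other goods → 4.5% + 1% district = 5.5% → £0.44
Total tax = £2.26 + £5.46 + £3.98 + £0.66 + £0.61 + £2.05 + £0.47 + £25.27 + £4.31 + £0.44 = £45.51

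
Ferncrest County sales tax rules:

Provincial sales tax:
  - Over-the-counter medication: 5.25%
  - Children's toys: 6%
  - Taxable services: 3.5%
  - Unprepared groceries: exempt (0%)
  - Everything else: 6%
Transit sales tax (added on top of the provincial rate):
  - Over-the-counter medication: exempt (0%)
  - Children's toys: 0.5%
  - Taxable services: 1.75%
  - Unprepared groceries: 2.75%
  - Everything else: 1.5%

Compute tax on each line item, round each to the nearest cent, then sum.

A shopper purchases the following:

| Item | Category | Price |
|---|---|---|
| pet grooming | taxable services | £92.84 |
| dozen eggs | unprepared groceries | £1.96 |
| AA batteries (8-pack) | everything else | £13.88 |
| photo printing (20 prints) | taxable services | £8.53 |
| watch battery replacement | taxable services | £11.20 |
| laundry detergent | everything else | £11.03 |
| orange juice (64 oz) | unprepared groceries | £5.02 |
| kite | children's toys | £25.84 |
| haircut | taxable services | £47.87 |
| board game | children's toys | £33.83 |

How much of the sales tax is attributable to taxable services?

£8.42

Pet grooming £92.84: taxable services → 3.5% + 1.75% transit = 5.25% → £4.87
Photo printing (20 prints) £8.53: taxable services → 3.5% + 1.75% transit = 5.25% → £0.45
Watch battery replacement £11.20: taxable services → 3.5% + 1.75% transit = 5.25% → £0.59
Haircut £47.87: taxable services → 3.5% + 1.75% transit = 5.25% → £2.51
Tax on taxable services = £4.87 + £0.45 + £0.59 + £2.51 = £8.42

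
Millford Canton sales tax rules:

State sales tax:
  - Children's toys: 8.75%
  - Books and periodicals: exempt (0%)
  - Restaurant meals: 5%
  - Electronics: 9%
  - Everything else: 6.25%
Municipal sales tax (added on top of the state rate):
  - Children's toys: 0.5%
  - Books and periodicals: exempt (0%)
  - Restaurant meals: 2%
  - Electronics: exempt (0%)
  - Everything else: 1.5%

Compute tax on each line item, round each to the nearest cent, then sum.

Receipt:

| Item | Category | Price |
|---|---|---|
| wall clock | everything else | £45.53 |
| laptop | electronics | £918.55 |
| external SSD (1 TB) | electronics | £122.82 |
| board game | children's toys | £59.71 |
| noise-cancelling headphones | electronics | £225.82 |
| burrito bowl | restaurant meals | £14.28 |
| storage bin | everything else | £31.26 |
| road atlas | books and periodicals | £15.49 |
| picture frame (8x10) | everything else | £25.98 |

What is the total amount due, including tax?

£1587.96

Wall clock £45.53: everything else → 6.25% + 1.5% municipal = 7.75% → £3.53
Laptop £918.55: electronics → 9% + 0% municipal = 9% → £82.67
External SSD (1 TB) £122.82: electronics → 9% + 0% municipal = 9% → £11.05
Board game £59.71: children's toys → 8.75% + 0.5% municipal = 9.25% → £5.52
Noise-cancelling headphones £225.82: electronics → 9% + 0% municipal = 9% → £20.32
Burrito bowl £14.28: restaurant meals → 5% + 2% municipal = 7% → £1.00
Storage bin £31.26: everything else → 6.25% + 1.5% municipal = 7.75% → £2.42
Road atlas £15.49: books and periodicals → 0% + 0% municipal = 0% → £0.00
Picture frame (8x10) £25.98: everything else → 6.25% + 1.5% municipal = 7.75% → £2.01
Subtotal = £1459.44; tax = £128.52; total due = £1587.96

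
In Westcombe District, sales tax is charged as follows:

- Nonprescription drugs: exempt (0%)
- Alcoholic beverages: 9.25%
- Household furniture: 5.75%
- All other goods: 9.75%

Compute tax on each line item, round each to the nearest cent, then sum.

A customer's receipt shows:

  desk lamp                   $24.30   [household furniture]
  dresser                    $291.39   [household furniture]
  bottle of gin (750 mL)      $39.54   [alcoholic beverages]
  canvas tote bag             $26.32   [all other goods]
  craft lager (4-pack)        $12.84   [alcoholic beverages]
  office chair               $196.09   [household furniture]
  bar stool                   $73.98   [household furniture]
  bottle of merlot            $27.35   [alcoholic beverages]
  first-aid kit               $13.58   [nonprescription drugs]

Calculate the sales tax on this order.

Desk lamp $24.30: household furniture → 5.75% → $1.40
Dresser $291.39: household furniture → 5.75% → $16.75
Bottle of gin (750 mL) $39.54: alcoholic beverages → 9.25% → $3.66
Canvas tote bag $26.32: all other goods → 9.75% → $2.57
Craft lager (4-pack) $12.84: alcoholic beverages → 9.25% → $1.19
Office chair $196.09: household furniture → 5.75% → $11.28
Bar stool $73.98: household furniture → 5.75% → $4.25
Bottle of merlot $27.35: alcoholic beverages → 9.25% → $2.53
First-aid kit $13.58: nonprescription drugs → 0% → $0.00
Total tax = $1.40 + $16.75 + $3.66 + $2.57 + $1.19 + $11.28 + $4.25 + $2.53 = $43.63

$43.63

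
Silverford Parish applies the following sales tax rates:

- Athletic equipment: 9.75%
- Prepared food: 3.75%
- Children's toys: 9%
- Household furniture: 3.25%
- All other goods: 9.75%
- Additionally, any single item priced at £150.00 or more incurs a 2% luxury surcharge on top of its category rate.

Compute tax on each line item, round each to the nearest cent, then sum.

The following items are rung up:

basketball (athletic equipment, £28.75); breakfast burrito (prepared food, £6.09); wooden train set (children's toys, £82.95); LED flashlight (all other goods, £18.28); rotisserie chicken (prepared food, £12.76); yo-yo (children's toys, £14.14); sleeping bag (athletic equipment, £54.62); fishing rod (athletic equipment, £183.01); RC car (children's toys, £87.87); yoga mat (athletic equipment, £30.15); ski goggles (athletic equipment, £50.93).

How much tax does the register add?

Basketball £28.75: athletic equipment → 9.75% → £2.80
Breakfast burrito £6.09: prepared food → 3.75% → £0.23
Wooden train set £82.95: children's toys → 9% → £7.47
LED flashlight £18.28: all other goods → 9.75% → £1.78
Rotisserie chicken £12.76: prepared food → 3.75% → £0.48
Yo-yo £14.14: children's toys → 9% → £1.27
Sleeping bag £54.62: athletic equipment → 9.75% → £5.33
Fishing rod £183.01: athletic equipment → 9.75% + 2% surcharge = 11.75% → £21.50
RC car £87.87: children's toys → 9% → £7.91
Yoga mat £30.15: athletic equipment → 9.75% → £2.94
Ski goggles £50.93: athletic equipment → 9.75% → £4.97
Total tax = £2.80 + £0.23 + £7.47 + £1.78 + £0.48 + £1.27 + £5.33 + £21.50 + £7.91 + £2.94 + £4.97 = £56.68

£56.68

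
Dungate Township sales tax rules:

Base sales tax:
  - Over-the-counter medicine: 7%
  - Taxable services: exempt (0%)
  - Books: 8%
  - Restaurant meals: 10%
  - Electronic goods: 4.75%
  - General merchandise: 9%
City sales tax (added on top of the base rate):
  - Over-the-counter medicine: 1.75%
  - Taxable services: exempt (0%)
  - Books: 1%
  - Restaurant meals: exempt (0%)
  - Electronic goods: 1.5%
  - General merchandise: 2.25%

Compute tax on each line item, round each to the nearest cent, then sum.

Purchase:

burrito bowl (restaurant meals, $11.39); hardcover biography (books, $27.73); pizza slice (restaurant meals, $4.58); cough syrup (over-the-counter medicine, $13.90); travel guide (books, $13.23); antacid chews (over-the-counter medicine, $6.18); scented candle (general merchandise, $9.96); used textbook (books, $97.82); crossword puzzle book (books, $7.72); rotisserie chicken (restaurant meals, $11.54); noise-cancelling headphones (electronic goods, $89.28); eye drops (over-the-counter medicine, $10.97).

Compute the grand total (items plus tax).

$329.65

Burrito bowl $11.39: restaurant meals → 10% + 0% city = 10% → $1.14
Hardcover biography $27.73: books → 8% + 1% city = 9% → $2.50
Pizza slice $4.58: restaurant meals → 10% + 0% city = 10% → $0.46
Cough syrup $13.90: over-the-counter medicine → 7% + 1.75% city = 8.75% → $1.22
Travel guide $13.23: books → 8% + 1% city = 9% → $1.19
Antacid chews $6.18: over-the-counter medicine → 7% + 1.75% city = 8.75% → $0.54
Scented candle $9.96: general merchandise → 9% + 2.25% city = 11.25% → $1.12
Used textbook $97.82: books → 8% + 1% city = 9% → $8.80
Crossword puzzle book $7.72: books → 8% + 1% city = 9% → $0.69
Rotisserie chicken $11.54: restaurant meals → 10% + 0% city = 10% → $1.15
Noise-cancelling headphones $89.28: electronic goods → 4.75% + 1.5% city = 6.25% → $5.58
Eye drops $10.97: over-the-counter medicine → 7% + 1.75% city = 8.75% → $0.96
Subtotal = $304.30; tax = $25.35; total due = $329.65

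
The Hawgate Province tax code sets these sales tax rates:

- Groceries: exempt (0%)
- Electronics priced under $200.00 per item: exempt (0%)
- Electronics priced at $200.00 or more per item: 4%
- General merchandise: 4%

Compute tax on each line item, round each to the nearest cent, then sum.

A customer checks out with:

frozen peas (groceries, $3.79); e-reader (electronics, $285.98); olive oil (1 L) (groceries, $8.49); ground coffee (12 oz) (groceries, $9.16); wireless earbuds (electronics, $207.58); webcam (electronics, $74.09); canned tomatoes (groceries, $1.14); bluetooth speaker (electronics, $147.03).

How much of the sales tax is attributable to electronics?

E-reader $285.98: electronics, $200.00 or more → 4% → $11.44
Wireless earbuds $207.58: electronics, $200.00 or more → 4% → $8.30
Webcam $74.09: electronics, under $200.00 → 0% → $0.00
Bluetooth speaker $147.03: electronics, under $200.00 → 0% → $0.00
Tax on electronics = $11.44 + $8.30 + $0.00 + $0.00 = $19.74

$19.74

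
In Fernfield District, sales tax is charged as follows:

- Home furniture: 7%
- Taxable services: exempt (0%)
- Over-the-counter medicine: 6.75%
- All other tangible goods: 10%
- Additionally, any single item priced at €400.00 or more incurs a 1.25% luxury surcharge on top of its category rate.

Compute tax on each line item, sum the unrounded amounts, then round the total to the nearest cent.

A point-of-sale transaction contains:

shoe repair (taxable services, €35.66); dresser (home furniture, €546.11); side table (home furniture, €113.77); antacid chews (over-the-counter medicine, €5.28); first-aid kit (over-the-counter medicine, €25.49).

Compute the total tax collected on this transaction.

€55.09

Shoe repair €35.66: taxable services → 0% → €0.00
Dresser €546.11: home furniture → 7% + 1.25% surcharge = 8.25% → €45.054075
Side table €113.77: home furniture → 7% → €7.9639
Antacid chews €5.28: over-the-counter medicine → 6.75% → €0.3564
First-aid kit €25.49: over-the-counter medicine → 6.75% → €1.720575
Unrounded tax sum = €55.09495 → €55.09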